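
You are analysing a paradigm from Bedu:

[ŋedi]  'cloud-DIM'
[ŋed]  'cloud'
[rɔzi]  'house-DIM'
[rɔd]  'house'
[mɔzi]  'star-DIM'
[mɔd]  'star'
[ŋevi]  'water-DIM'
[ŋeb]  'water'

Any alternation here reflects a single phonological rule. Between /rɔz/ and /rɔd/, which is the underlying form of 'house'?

The root 'house' surfaces as [rɔzi] and [rɔd], with a stem-final [z] ~ [d] alternation.
The stem 'cloud' ([ŋedi], [ŋed]) shows [d] unchanged in both environments, so [d] cannot be basic with [z] derived before the DIM suffix.
The alternation reflects word-final hardening: voiced fricatives become stops word-finally. /z/ is underlying.

/rɔz/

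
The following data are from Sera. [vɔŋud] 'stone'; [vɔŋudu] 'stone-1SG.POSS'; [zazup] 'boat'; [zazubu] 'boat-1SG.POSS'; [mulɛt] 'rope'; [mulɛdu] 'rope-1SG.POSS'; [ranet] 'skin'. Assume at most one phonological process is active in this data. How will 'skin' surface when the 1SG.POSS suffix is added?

[ranedu]

'rope' shows [t] ~ [d] at the end of the stem ([mulɛt] vs [mulɛdu]).
But 'stone' keeps [d] in both environments ([vɔŋud], [vɔŋudu]), so there is no rule changing /d/ to [t] in isolation.
The alternation reflects intervocalic voicing: voiceless stops become voiced between vowels. /t/ is underlying.
From [ranet] the stem 'skin' is /ranet/; between vowels this yields [ranedu].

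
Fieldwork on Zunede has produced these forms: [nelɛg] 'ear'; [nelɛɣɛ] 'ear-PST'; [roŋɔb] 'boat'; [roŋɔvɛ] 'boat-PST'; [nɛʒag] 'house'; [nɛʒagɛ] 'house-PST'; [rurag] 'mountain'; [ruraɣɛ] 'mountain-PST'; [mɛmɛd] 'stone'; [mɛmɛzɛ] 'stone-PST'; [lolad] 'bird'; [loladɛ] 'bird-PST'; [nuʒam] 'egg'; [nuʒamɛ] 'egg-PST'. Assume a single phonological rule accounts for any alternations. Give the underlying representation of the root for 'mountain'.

'mountain' shows [g] ~ [ɣ] at the end of the stem ([rurag] vs [ruraɣɛ]).
If /g/ were underlying and a rule turned it into [ɣ] before the PST suffix, 'house' would also alternate; but it has [g] in both [nɛʒag] and [nɛʒagɛ].
So /ɣ/ is underlying, and a rule of word-final hardening — voiced fricatives become stops word-finally — gives [g].

/ruraɣ/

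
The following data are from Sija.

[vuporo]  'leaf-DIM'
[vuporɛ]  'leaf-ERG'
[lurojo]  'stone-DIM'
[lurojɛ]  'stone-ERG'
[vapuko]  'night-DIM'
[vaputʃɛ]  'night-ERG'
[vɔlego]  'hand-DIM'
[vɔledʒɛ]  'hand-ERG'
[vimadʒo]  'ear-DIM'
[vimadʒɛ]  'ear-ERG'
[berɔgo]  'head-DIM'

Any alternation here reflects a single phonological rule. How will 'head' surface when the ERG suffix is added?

The root 'hand' surfaces as [vɔlego] and [vɔledʒɛ], with a stem-final [g] ~ [dʒ] alternation.
But 'ear' keeps [dʒ] in both environments ([vimadʒo], [vimadʒɛ]), so there is no rule changing /dʒ/ to [g] before the DIM suffix.
Therefore /g/ is basic and [dʒ] is derived by palatalization before a front vowel (/k/ and /g/ become palato-alveolar [tʃ] and [dʒ] before a front vowel).
The one attested form of 'head', [berɔgo], shows underlying /berɔg/. Applying the same rule before a front vowel gives [berɔdʒɛ].

[berɔdʒɛ]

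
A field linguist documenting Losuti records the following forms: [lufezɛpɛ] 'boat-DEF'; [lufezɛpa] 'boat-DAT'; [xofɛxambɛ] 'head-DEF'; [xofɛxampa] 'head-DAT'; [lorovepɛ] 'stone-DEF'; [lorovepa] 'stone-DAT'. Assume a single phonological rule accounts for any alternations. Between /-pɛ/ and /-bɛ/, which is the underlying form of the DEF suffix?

The DEF suffix surfaces as [-bɛ] and [-pɛ], depending on the final segment of the stem.
The DAT suffix, which begins with [p], is invariant after every stem; so [p] is not altered by any rule here.
The DEF suffix is therefore /-bɛ/ underlyingly, with post-vocalic devoicing: voiced stops become voiceless after a vowel.

/-bɛ/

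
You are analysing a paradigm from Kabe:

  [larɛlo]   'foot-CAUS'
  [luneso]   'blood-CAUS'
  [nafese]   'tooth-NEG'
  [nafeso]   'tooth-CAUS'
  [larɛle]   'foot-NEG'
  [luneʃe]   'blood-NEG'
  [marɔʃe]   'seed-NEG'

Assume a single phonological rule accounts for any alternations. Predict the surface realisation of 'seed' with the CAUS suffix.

The root 'blood' surfaces as [luneso] and [luneʃe], with a stem-final [s] ~ [ʃ] alternation.
If /s/ were underlying and a rule turned it into [ʃ] before the NEG suffix, 'tooth' would also alternate; but it has [s] in both [nafeso] and [nafese].
So /ʃ/ is underlying, and a rule of depalatalization — palato-alveolar /ʃ/ becomes [s] when no front vowel follows — gives [s].
The one attested form of 'seed', [marɔʃe], shows underlying /marɔʃ/. Applying the same rule when no front vowel follows gives [marɔso].

[marɔso]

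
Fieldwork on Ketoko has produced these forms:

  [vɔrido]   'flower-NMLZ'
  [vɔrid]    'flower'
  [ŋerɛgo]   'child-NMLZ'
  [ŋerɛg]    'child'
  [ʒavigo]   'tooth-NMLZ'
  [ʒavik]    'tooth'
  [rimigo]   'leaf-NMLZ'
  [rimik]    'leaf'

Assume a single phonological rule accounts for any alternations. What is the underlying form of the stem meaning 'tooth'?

/ʒavik/

The root 'tooth' surfaces as [ʒavigo] and [ʒavik], with a stem-final [g] ~ [k] alternation.
Compare 'child', with invariant [g] in [ŋerɛgo] and [ŋerɛg]: an analysis with underlying /g/ and a rule producing [k] in isolation would wrongly predict alternation here too.
So /k/ is underlying, and a rule of intervocalic voicing — voiceless stops become voiced between vowels — gives [g].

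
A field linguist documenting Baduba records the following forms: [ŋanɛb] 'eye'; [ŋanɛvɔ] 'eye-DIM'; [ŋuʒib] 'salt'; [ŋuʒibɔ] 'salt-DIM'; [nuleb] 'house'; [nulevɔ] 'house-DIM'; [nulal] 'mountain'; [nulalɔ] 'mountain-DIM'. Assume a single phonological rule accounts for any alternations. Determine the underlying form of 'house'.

The root 'house' surfaces as [nuleb] and [nulevɔ], with a stem-final [b] ~ [v] alternation.
Compare 'salt', with invariant [b] in [ŋuʒib] and [ŋuʒibɔ]: an analysis with underlying /b/ and a rule producing [v] before the DIM suffix would wrongly predict alternation here too.
So /v/ is underlying, and a rule of word-final hardening — voiced fricatives become stops word-finally — gives [b].
Hence 'house' is /nulev/ underlyingly.

/nulev/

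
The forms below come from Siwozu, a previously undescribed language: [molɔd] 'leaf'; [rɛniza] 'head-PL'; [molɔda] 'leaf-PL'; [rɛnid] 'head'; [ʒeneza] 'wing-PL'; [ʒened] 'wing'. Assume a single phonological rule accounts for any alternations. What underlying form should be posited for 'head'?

/rɛniz/

In [rɛnid] and [rɛniza] the final segment of 'head' alternates: [d] ~ [z].
If /d/ were underlying and a rule turned it into [z] before the PL suffix, 'leaf' would also alternate; but it has [d] in both [molɔd] and [molɔda].
So /z/ is underlying, and a rule of word-final hardening — voiced fricatives become stops word-finally — gives [d].
The underlying form of 'head' is therefore /rɛniz/.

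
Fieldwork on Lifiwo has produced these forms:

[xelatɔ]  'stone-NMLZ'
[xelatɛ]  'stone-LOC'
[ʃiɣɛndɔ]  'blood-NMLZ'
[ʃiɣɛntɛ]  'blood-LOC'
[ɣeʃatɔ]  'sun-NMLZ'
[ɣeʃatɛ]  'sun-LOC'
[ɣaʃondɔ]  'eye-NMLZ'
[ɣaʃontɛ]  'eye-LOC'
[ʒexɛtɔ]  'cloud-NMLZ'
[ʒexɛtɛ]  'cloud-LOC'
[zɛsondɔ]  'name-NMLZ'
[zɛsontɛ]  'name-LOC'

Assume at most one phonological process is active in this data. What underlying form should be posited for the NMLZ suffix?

The NMLZ morpheme has two allomorphs, [-dɔ] and [-tɔ].
By contrast the LOC suffix keeps its initial [t] throughout — that segment must be underlying.
The NMLZ suffix is therefore /-dɔ/ underlyingly, with post-vocalic devoicing: voiced stops become voiceless after a vowel.

/-dɔ/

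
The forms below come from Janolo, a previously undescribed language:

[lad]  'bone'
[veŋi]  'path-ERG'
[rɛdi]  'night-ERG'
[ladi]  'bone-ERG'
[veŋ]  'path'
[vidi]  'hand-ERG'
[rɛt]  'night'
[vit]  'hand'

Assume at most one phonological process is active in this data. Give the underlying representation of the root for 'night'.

The stem for 'night' ends in [d] in [rɛdi] but [t] in [rɛt].
But 'bone' keeps [d] in both environments ([ladi], [lad]), so there is no rule changing /d/ to [t] in isolation.
The underlying segment must be /t/; voiceless stops become voiced between vowels, yielding [d] there.
The underlying form of 'night' is therefore /rɛt/.

/rɛt/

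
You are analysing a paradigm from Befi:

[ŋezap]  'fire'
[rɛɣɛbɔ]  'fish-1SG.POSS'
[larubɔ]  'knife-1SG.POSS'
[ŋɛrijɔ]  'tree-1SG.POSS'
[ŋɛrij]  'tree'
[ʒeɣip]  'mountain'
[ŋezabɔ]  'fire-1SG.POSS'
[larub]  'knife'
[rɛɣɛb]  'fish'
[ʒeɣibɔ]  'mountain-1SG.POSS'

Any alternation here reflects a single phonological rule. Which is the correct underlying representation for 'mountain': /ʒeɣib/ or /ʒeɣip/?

/ʒeɣip/

The stem for 'mountain' ends in [b] in [ʒeɣibɔ] but [p] in [ʒeɣip].
But 'knife' keeps [b] in both environments ([larubɔ], [larub]), so there is no rule changing /b/ to [p] in isolation.
Therefore /p/ is basic and [b] is derived by intervocalic voicing (voiceless stops become voiced between vowels).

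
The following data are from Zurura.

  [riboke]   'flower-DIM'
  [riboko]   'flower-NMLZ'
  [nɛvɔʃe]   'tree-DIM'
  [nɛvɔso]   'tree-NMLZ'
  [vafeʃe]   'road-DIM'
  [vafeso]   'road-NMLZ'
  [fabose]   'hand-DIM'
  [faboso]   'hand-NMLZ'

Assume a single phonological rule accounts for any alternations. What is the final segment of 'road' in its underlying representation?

In [vafeʃe] and [vafeso] the final segment of 'road' alternates: [ʃ] ~ [s].
But 'hand' keeps [s] in both environments ([fabose], [faboso]), so there is no rule changing /s/ to [ʃ] before the DIM suffix.
The alternation reflects depalatalization: palato-alveolar /ʃ/ becomes [s] when no front vowel follows. /ʃ/ is underlying.

/ʃ/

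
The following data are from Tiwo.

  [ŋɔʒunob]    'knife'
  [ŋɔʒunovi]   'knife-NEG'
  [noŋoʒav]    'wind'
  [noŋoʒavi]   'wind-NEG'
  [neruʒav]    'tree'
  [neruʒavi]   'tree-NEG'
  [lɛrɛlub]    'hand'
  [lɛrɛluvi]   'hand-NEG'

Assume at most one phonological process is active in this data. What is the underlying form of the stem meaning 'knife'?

In [ŋɔʒunob] and [ŋɔʒunovi] the final segment of 'knife' alternates: [b] ~ [v].
If /v/ were underlying and a rule turned it into [b] in isolation, 'wind' would also alternate; but it has [v] in both [noŋoʒav] and [noŋoʒavi].
So /b/ is underlying, and a rule of intervocalic spirantization — voiced stops become fricatives between vowels — gives [v].
Hence 'knife' is /ŋɔʒunob/ underlyingly.

/ŋɔʒunob/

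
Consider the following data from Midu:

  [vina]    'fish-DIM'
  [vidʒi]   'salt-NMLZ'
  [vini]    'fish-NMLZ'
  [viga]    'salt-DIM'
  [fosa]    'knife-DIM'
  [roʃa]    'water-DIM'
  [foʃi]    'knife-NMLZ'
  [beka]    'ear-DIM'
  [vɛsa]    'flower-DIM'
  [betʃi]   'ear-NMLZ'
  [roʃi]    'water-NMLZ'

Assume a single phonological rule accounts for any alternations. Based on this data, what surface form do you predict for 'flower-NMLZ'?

[vɛʃi]

In [foʃi] and [fosa] the final segment of 'knife' alternates: [ʃ] ~ [s].
Compare 'water', with invariant [ʃ] in [roʃi] and [roʃa]: an analysis with underlying /ʃ/ and a rule producing [s] before the DIM suffix would wrongly predict alternation here too.
The underlying segment must be /s/; /k/, /g/ and /s/ become palato-alveolar [tʃ], [dʒ] and [ʃ] before a front vowel, yielding [ʃ] there.
From [vɛsa] the stem 'flower' is /vɛs/; before a front vowel this yields [vɛʃi].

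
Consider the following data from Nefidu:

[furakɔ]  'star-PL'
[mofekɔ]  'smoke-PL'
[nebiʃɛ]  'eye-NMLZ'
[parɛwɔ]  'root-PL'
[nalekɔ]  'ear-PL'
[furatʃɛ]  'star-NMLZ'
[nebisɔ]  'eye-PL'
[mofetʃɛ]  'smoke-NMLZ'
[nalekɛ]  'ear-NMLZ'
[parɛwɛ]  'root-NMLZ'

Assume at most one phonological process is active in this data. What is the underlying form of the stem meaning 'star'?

/furatʃ/

In [furatʃɛ] and [furakɔ] the final segment of 'star' alternates: [tʃ] ~ [k].
If /k/ were underlying and a rule turned it into [tʃ] before the NMLZ suffix, 'ear' would also alternate; but it has [k] in both [nalekɛ] and [nalekɔ].
Therefore /tʃ/ is basic and [k] is derived by depalatalization (palato-alveolar /tʃ/ and /ʃ/ become [k] and [s] when no front vowel follows).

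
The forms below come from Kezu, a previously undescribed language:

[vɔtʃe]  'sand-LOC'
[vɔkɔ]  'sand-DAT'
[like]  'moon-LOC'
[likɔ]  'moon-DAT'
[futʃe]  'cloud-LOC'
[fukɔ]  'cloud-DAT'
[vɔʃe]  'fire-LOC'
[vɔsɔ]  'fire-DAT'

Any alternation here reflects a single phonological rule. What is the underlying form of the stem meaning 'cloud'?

'cloud' shows [tʃ] ~ [k] at the end of the stem ([futʃe] vs [fukɔ]).
Compare 'moon', with invariant [k] in [like] and [likɔ]: an analysis with underlying /k/ and a rule producing [tʃ] before the LOC suffix would wrongly predict alternation here too.
The alternation reflects depalatalization: palato-alveolar /tʃ/ and /ʃ/ become [k] and [s] when no front vowel follows. /tʃ/ is underlying.
So 'cloud' = /futʃ/.

/futʃ/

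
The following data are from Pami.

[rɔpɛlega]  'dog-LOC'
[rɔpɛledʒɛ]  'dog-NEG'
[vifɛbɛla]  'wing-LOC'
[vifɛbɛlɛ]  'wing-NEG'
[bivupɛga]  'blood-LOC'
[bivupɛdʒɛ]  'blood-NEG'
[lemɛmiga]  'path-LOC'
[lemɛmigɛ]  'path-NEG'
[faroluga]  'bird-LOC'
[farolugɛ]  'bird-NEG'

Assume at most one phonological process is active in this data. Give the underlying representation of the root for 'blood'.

/bivupɛdʒ/

The stem for 'blood' ends in [g] in [bivupɛga] but [dʒ] in [bivupɛdʒɛ].
If /g/ were underlying and a rule turned it into [dʒ] before the NEG suffix, 'path' would also alternate; but it has [g] in both [lemɛmiga] and [lemɛmigɛ].
The alternation reflects depalatalization: palato-alveolar /dʒ/ becomes [g] when no front vowel follows. /dʒ/ is underlying.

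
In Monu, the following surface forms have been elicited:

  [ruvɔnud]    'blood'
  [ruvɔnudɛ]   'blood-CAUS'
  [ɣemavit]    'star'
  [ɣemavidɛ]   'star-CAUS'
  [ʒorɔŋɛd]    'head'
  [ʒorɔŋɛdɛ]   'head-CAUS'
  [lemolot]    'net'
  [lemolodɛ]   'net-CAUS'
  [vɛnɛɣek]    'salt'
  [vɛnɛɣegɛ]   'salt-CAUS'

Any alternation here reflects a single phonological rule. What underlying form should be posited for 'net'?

/lemolot/

In [lemolot] and [lemolodɛ] the final segment of 'net' alternates: [t] ~ [d].
The stem 'head' ([ʒorɔŋɛd], [ʒorɔŋɛdɛ]) shows [d] unchanged in both environments, so [d] cannot be basic with [t] derived in isolation.
Therefore /t/ is basic and [d] is derived by intervocalic voicing (voiceless stops become voiced between vowels).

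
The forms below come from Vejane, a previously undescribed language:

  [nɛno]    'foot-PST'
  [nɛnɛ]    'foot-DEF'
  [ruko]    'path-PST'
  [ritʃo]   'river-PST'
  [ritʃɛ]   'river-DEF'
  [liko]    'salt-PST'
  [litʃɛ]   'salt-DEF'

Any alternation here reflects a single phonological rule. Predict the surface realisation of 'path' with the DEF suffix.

In [liko] and [litʃɛ] the final segment of 'salt' alternates: [k] ~ [tʃ].
Compare 'river', with invariant [tʃ] in [ritʃo] and [ritʃɛ]: an analysis with underlying /tʃ/ and a rule producing [k] before the PST suffix would wrongly predict alternation here too.
So /k/ is underlying, and a rule of palatalization before a front vowel — /k/ becomes palato-alveolar [tʃ] before a front vowel — gives [tʃ].
The one attested form of 'path', [ruko], shows underlying /ruk/. Applying the same rule before a front vowel gives [rutʃɛ].

[rutʃɛ]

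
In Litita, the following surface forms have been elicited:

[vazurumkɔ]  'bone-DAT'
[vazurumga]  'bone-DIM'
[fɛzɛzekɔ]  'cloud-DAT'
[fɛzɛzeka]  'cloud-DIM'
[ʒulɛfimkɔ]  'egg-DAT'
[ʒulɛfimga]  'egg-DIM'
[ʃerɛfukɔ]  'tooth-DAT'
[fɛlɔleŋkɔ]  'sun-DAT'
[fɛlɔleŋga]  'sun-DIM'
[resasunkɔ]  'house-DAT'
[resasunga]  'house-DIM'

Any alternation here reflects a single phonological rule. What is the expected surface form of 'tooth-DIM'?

The DIM suffix surfaces as [-ga] and [-ka], depending on the final segment of the stem.
The DAT suffix, which begins with [k], is invariant after every stem; so [k] is not altered by any rule here.
So the underlying form is /-ga/, and voiced stops become voiceless after a vowel.
After 'tooth', which ends in a vowel, the suffix surfaces as [-ka], giving [ʃerɛfuka].

[ʃerɛfuka]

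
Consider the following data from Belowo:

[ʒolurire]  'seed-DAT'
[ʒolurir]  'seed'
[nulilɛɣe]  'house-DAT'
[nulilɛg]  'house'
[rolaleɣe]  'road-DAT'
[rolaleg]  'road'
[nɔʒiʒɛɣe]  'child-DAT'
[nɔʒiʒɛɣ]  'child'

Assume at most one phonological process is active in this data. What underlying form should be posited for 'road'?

/rolaleg/

The root 'road' surfaces as [rolaleɣe] and [rolaleg], with a stem-final [ɣ] ~ [g] alternation.
Compare 'child', with invariant [ɣ] in [nɔʒiʒɛɣe] and [nɔʒiʒɛɣ]: an analysis with underlying /ɣ/ and a rule producing [g] in isolation would wrongly predict alternation here too.
So /g/ is underlying, and a rule of intervocalic spirantization — voiced stops become fricatives between vowels — gives [ɣ].
The underlying form of 'road' is therefore /rolaleg/.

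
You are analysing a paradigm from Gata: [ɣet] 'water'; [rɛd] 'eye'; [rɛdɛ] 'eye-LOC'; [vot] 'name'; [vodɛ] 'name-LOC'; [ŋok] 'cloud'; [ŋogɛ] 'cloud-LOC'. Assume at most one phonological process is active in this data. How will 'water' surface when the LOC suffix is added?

[ɣedɛ]

In [vot] and [vodɛ] the final segment of 'name' alternates: [t] ~ [d].
Compare 'eye', with invariant [d] in [rɛd] and [rɛdɛ]: an analysis with underlying /d/ and a rule producing [t] in isolation would wrongly predict alternation here too.
So /t/ is underlying, and a rule of intervocalic voicing — voiceless stops become voiced between vowels — gives [d].
From [ɣet] the stem 'water' is /ɣet/; between vowels this yields [ɣedɛ].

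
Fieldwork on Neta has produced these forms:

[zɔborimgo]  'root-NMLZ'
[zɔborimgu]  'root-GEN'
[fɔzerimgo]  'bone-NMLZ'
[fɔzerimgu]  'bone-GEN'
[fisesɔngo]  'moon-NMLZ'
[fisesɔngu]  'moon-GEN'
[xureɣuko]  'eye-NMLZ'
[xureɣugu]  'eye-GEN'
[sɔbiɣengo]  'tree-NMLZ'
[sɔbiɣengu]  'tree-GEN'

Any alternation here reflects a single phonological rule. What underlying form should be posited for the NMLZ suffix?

The NMLZ suffix surfaces as [-go] and [-ko], depending on the final segment of the stem.
By contrast the GEN suffix keeps its initial [g] throughout — that segment must be underlying.
So the underlying form is /-ko/, and voiceless stops become voiced after a nasal.

/-ko/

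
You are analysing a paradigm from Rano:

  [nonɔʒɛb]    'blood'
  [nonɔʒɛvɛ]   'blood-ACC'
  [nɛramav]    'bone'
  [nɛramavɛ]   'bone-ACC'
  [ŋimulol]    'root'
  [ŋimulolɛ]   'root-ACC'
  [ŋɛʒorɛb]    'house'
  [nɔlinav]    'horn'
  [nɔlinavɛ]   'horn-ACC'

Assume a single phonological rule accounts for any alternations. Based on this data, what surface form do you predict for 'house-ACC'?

The root 'blood' surfaces as [nonɔʒɛb] and [nonɔʒɛvɛ], with a stem-final [b] ~ [v] alternation.
Compare 'bone', with invariant [v] in [nɛramav] and [nɛramavɛ]: an analysis with underlying /v/ and a rule producing [b] in isolation would wrongly predict alternation here too.
Therefore /b/ is basic and [v] is derived by intervocalic spirantization (voiced stops become fricatives between vowels).
The one attested form of 'house', [ŋɛʒorɛb], shows underlying /ŋɛʒorɛb/. Applying the same rule between vowels gives [ŋɛʒorɛvɛ].

[ŋɛʒorɛvɛ]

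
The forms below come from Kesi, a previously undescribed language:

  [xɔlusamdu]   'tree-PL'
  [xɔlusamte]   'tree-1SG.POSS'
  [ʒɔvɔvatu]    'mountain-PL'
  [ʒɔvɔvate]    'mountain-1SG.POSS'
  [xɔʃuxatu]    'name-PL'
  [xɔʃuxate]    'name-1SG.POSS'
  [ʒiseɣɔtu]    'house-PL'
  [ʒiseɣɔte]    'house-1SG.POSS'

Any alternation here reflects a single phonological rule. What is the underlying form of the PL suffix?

The PL suffix surfaces as [-du] and [-tu], depending on the final segment of the stem.
By contrast the 1SG.POSS suffix keeps its initial [t] throughout — that segment must be underlying.
So the underlying form is /-du/, and voiced stops become voiceless after a vowel.

/-du/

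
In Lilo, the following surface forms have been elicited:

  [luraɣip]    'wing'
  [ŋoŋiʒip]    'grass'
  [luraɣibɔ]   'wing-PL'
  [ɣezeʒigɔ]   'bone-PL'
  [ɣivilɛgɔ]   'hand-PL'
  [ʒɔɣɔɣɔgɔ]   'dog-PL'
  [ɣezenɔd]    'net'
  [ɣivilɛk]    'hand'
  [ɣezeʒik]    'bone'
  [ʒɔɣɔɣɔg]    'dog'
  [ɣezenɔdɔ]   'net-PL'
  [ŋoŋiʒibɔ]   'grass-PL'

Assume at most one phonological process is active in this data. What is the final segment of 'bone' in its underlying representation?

/k/

In [ɣezeʒik] and [ɣezeʒigɔ] the final segment of 'bone' alternates: [k] ~ [g].
The stem 'dog' ([ʒɔɣɔɣɔg], [ʒɔɣɔɣɔgɔ]) shows [g] unchanged in both environments, so [g] cannot be basic with [k] derived in isolation.
So /k/ is underlying, and a rule of intervocalic voicing — voiceless stops become voiced between vowels — gives [g].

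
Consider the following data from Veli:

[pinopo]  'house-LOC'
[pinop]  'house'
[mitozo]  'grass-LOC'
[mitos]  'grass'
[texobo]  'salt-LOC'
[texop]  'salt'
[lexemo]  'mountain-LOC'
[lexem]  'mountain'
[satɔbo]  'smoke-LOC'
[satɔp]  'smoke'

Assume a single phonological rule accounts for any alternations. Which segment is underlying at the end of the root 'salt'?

In [texobo] and [texop] the final segment of 'salt' alternates: [b] ~ [p].
The stem 'house' ([pinopo], [pinop]) shows [p] unchanged in both environments, so [p] cannot be basic with [b] derived before the LOC suffix.
So /b/ is underlying, and a rule of word-final obstruent devoicing — voiced obstruents become voiceless word-finally — gives [p].

/b/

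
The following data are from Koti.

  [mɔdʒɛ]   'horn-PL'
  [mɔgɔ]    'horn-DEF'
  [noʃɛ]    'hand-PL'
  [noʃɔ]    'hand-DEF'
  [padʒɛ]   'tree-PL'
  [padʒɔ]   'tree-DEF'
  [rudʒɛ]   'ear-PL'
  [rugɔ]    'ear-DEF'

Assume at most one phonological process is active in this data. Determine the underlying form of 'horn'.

/mɔg/

The stem for 'horn' ends in [dʒ] in [mɔdʒɛ] but [g] in [mɔgɔ].
Compare 'tree', with invariant [dʒ] in [padʒɛ] and [padʒɔ]: an analysis with underlying /dʒ/ and a rule producing [g] before the DEF suffix would wrongly predict alternation here too.
So /g/ is underlying, and a rule of palatalization before a front vowel — /g/ becomes palato-alveolar [dʒ] before a front vowel — gives [dʒ].
Hence 'horn' is /mɔg/ underlyingly.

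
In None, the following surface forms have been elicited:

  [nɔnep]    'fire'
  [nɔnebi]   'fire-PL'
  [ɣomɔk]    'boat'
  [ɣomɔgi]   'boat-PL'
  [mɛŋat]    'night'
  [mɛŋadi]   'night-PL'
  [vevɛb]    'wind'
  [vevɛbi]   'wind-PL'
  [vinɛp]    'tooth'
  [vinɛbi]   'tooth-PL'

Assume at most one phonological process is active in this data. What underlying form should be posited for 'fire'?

/nɔnep/

The root 'fire' surfaces as [nɔnep] and [nɔnebi], with a stem-final [p] ~ [b] alternation.
The stem 'wind' ([vevɛb], [vevɛbi]) shows [b] unchanged in both environments, so [b] cannot be basic with [p] derived in isolation.
Therefore /p/ is basic and [b] is derived by intervocalic voicing (voiceless stops become voiced between vowels).
Hence 'fire' is /nɔnep/ underlyingly.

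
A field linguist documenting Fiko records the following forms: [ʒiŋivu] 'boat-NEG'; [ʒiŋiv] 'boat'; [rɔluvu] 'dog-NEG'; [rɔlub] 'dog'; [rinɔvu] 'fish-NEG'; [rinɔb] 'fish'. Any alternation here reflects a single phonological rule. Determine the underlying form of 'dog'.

'dog' shows [v] ~ [b] at the end of the stem ([rɔluvu] vs [rɔlub]).
If /v/ were underlying and a rule turned it into [b] in isolation, 'boat' would also alternate; but it has [v] in both [ʒiŋivu] and [ʒiŋiv].
The underlying segment must be /b/; voiced stops become fricatives between vowels, yielding [v] there.

/rɔlub/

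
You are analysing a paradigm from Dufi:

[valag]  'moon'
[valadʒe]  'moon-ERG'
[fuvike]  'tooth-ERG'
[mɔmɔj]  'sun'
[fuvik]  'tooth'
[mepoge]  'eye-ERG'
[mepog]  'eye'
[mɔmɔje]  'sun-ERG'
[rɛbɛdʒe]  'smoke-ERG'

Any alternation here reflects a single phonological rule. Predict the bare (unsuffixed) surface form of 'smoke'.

[rɛbɛg]

The root 'moon' surfaces as [valag] and [valadʒe], with a stem-final [g] ~ [dʒ] alternation.
But 'eye' keeps [g] in both environments ([mepog], [mepoge]), so there is no rule changing /g/ to [dʒ] before the ERG suffix.
The underlying segment must be /dʒ/; palato-alveolar /dʒ/ becomes [g] when no front vowel follows, yielding [g] there.
The one attested form of 'smoke', [rɛbɛdʒe], shows underlying /rɛbɛdʒ/. Applying the same rule when no front vowel follows gives [rɛbɛg].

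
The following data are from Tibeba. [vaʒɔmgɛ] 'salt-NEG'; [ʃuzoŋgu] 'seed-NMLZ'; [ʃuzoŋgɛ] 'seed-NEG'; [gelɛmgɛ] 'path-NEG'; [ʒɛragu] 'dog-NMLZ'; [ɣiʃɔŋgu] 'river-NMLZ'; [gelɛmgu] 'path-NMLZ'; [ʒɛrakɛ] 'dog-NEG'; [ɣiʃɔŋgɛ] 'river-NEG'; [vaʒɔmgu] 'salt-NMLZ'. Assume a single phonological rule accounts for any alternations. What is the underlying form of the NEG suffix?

/-kɛ/

The NEG morpheme has two allomorphs, [-gɛ] and [-kɛ].
The NMLZ suffix, which begins with [g], is invariant after every stem; so [g] is not altered by any rule here.
The NEG suffix is therefore /-kɛ/ underlyingly, with post-nasal voicing: voiceless stops become voiced after a nasal.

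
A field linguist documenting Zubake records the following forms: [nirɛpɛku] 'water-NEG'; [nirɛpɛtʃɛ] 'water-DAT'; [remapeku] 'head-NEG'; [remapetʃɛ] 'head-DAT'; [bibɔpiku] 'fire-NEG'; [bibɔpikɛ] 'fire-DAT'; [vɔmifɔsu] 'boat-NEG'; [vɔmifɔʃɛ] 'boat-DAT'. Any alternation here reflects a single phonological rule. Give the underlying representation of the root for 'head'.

'head' shows [k] ~ [tʃ] at the end of the stem ([remapeku] vs [remapetʃɛ]).
The stem 'fire' ([bibɔpiku], [bibɔpikɛ]) shows [k] unchanged in both environments, so [k] cannot be basic with [tʃ] derived before the DAT suffix.
The underlying segment must be /tʃ/; palato-alveolar /tʃ/ and /ʃ/ become [k] and [s] when no front vowel follows, yielding [k] there.
The underlying form of 'head' is therefore /remapetʃ/.

/remapetʃ/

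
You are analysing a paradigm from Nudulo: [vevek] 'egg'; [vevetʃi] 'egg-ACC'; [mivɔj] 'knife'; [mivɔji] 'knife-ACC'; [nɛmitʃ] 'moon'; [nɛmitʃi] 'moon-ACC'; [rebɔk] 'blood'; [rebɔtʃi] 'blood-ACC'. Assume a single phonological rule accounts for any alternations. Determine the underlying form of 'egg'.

/vevek/

'egg' shows [k] ~ [tʃ] at the end of the stem ([vevek] vs [vevetʃi]).
But 'moon' keeps [tʃ] in both environments ([nɛmitʃ], [nɛmitʃi]), so there is no rule changing /tʃ/ to [k] in isolation.
The alternation reflects palatalization before a front vowel: /k/ becomes palato-alveolar [tʃ] before a front vowel. /k/ is underlying.
So 'egg' = /vevek/.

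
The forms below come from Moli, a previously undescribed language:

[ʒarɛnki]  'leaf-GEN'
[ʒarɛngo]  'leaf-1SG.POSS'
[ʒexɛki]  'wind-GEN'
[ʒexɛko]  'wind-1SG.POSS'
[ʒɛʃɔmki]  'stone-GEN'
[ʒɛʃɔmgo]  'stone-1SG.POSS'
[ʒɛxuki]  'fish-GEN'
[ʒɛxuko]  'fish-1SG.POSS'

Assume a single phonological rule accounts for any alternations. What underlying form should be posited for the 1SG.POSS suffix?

The 1SG.POSS suffix surfaces as [-go] and [-ko], depending on the final segment of the stem.
The GEN suffix, which begins with [k], is invariant after every stem; so [k] is not altered by any rule here.
So the underlying form is /-go/, and voiced stops become voiceless after a vowel.

/-go/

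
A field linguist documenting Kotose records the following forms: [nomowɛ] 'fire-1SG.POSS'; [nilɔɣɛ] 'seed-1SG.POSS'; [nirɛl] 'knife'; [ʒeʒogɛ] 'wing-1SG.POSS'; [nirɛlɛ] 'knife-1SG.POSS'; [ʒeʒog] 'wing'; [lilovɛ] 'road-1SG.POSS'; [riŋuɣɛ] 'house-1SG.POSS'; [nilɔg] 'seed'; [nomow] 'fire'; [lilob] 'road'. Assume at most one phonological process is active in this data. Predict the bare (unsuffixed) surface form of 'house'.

The root 'seed' surfaces as [nilɔg] and [nilɔɣɛ], with a stem-final [g] ~ [ɣ] alternation.
But 'wing' keeps [g] in both environments ([ʒeʒog], [ʒeʒogɛ]), so there is no rule changing /g/ to [ɣ] before the 1SG.POSS suffix.
The underlying segment must be /ɣ/; voiced fricatives become stops word-finally, yielding [g] there.
From [riŋuɣɛ] the stem 'house' is /riŋuɣ/; word-finally this yields [riŋug].

[riŋug]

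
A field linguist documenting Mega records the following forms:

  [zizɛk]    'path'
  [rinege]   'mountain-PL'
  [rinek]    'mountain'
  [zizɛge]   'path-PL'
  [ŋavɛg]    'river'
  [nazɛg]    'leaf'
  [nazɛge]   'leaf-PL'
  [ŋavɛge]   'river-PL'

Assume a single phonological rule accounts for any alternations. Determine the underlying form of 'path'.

/zizɛk/

The root 'path' surfaces as [zizɛge] and [zizɛk], with a stem-final [g] ~ [k] alternation.
But 'leaf' keeps [g] in both environments ([nazɛge], [nazɛg]), so there is no rule changing /g/ to [k] in isolation.
The underlying segment must be /k/; voiceless stops become voiced between vowels, yielding [g] there.
Hence 'path' is /zizɛk/ underlyingly.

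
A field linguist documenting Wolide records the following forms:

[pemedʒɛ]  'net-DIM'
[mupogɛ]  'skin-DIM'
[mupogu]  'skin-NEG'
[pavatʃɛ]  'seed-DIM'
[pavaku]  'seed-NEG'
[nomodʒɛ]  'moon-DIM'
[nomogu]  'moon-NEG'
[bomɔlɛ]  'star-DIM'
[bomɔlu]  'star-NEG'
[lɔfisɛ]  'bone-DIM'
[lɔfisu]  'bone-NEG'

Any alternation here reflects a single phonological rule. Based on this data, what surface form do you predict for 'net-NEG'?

[pemegu]

'moon' shows [dʒ] ~ [g] at the end of the stem ([nomodʒɛ] vs [nomogu]).
If /g/ were underlying and a rule turned it into [dʒ] before the DIM suffix, 'skin' would also alternate; but it has [g] in both [mupogɛ] and [mupogu].
So /dʒ/ is underlying, and a rule of depalatalization — palato-alveolar /tʃ/ and /dʒ/ become [k] and [g] when no front vowel follows — gives [g].
From [pemedʒɛ] the stem 'net' is /pemedʒ/; when no front vowel follows this yields [pemegu].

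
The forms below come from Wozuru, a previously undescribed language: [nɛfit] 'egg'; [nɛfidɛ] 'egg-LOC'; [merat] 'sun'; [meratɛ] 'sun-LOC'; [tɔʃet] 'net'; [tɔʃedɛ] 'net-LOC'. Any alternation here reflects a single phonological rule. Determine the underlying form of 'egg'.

In [nɛfit] and [nɛfidɛ] the final segment of 'egg' alternates: [t] ~ [d].
The stem 'sun' ([merat], [meratɛ]) shows [t] unchanged in both environments, so [t] cannot be basic with [d] derived before the LOC suffix.
The alternation reflects word-final obstruent devoicing: voiced obstruents become voiceless word-finally. /d/ is underlying.

/nɛfid/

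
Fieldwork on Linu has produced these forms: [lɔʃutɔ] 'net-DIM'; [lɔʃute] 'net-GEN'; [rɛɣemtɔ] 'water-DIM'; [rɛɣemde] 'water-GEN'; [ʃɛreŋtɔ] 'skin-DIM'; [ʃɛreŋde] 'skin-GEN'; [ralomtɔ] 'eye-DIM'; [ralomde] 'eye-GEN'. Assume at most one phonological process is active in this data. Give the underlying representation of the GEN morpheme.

/-de/

The GEN suffix surfaces as [-de] and [-te], depending on the final segment of the stem.
By contrast the DIM suffix keeps its initial [t] throughout — that segment must be underlying.
So the underlying form is /-de/, and voiced stops become voiceless after a vowel.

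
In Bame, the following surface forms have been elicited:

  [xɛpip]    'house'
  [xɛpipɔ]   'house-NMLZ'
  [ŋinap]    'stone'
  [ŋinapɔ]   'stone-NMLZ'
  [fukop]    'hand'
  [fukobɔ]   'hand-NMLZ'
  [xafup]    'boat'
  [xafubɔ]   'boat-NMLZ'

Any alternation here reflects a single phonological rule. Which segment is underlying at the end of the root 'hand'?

In [fukop] and [fukobɔ] the final segment of 'hand' alternates: [p] ~ [b].
If /p/ were underlying and a rule turned it into [b] before the NMLZ suffix, 'stone' would also alternate; but it has [p] in both [ŋinap] and [ŋinapɔ].
Therefore /b/ is basic and [p] is derived by word-final obstruent devoicing (voiced obstruents become voiceless word-finally).

/b/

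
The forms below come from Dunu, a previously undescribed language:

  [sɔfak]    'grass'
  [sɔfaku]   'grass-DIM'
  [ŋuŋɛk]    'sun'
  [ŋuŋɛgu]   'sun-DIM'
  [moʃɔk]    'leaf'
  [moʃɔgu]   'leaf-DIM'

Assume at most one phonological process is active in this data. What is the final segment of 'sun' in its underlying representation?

/g/

In [ŋuŋɛk] and [ŋuŋɛgu] the final segment of 'sun' alternates: [k] ~ [g].
If /k/ were underlying and a rule turned it into [g] before the DIM suffix, 'grass' would also alternate; but it has [k] in both [sɔfak] and [sɔfaku].
The underlying segment must be /g/; voiced obstruents become voiceless word-finally, yielding [k] there.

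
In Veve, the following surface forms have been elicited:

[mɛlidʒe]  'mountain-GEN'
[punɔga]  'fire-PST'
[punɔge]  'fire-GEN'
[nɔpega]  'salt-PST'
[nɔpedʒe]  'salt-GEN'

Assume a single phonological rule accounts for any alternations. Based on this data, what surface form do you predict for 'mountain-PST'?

[mɛliga]

The root 'salt' surfaces as [nɔpega] and [nɔpedʒe], with a stem-final [g] ~ [dʒ] alternation.
If /g/ were underlying and a rule turned it into [dʒ] before the GEN suffix, 'fire' would also alternate; but it has [g] in both [punɔga] and [punɔge].
The underlying segment must be /dʒ/; palato-alveolar /dʒ/ becomes [g] when no front vowel follows, yielding [g] there.
The one attested form of 'mountain', [mɛlidʒe], shows underlying /mɛlidʒ/. Applying the same rule when no front vowel follows gives [mɛliga].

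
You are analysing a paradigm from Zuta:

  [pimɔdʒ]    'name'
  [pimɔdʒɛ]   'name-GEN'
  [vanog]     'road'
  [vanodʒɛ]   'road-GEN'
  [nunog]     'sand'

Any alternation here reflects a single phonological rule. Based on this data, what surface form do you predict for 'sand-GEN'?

'road' shows [dʒ] ~ [g] at the end of the stem ([vanodʒɛ] vs [vanog]).
The stem 'name' ([pimɔdʒɛ], [pimɔdʒ]) shows [dʒ] unchanged in both environments, so [dʒ] cannot be basic with [g] derived in isolation.
Therefore /g/ is basic and [dʒ] is derived by palatalization before a front vowel (/g/ becomes palato-alveolar [dʒ] before a front vowel).
The one attested form of 'sand', [nunog], shows underlying /nunog/. Applying the same rule before a front vowel gives [nunodʒɛ].

[nunodʒɛ]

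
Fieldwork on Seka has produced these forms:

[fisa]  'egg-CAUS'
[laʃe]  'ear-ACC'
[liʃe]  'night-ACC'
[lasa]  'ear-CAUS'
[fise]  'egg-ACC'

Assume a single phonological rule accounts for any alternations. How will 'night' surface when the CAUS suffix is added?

The stem for 'ear' ends in [s] in [lasa] but [ʃ] in [laʃe].
The stem 'egg' ([fisa], [fise]) shows [s] unchanged in both environments, so [s] cannot be basic with [ʃ] derived before the ACC suffix.
So /ʃ/ is underlying, and a rule of depalatalization — palato-alveolar /ʃ/ becomes [s] when no front vowel follows — gives [s].
The one attested form of 'night', [liʃe], shows underlying /liʃ/. Applying the same rule when no front vowel follows gives [lisa].

[lisa]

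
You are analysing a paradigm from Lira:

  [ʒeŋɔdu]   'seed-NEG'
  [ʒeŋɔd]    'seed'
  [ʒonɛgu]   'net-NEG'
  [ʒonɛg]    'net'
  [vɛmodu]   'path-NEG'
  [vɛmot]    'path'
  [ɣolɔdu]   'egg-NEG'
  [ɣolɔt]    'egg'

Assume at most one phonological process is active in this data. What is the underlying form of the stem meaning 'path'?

/vɛmot/

The stem for 'path' ends in [d] in [vɛmodu] but [t] in [vɛmot].
Compare 'seed', with invariant [d] in [ʒeŋɔdu] and [ʒeŋɔd]: an analysis with underlying /d/ and a rule producing [t] in isolation would wrongly predict alternation here too.
The alternation reflects intervocalic voicing: voiceless stops become voiced between vowels. /t/ is underlying.
Hence 'path' is /vɛmot/ underlyingly.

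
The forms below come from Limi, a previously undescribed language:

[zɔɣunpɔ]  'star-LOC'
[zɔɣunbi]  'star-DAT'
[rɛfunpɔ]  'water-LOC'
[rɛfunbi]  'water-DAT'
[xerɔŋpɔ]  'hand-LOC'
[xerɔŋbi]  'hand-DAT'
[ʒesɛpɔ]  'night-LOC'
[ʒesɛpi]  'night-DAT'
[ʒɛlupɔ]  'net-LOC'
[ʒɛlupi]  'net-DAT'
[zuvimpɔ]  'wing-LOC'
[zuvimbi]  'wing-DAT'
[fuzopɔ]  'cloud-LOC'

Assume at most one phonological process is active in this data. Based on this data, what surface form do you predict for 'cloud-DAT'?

[fuzopi]

The DAT suffix surfaces as [-bi] and [-pi], depending on the final segment of the stem.
The LOC suffix, which begins with [p], is invariant after every stem; so [p] is not altered by any rule here.
So the underlying form is /-bi/, and voiced stops become voiceless after a vowel.
After 'cloud', which ends in a vowel, the suffix surfaces as [-pi], giving [fuzopi].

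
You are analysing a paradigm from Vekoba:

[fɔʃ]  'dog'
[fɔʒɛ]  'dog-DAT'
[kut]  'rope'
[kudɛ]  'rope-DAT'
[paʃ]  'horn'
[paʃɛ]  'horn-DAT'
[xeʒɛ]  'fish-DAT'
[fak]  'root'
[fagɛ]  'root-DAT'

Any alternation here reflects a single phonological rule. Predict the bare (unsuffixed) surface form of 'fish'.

[xeʃ]

In [fɔʃ] and [fɔʒɛ] the final segment of 'dog' alternates: [ʃ] ~ [ʒ].
If /ʃ/ were underlying and a rule turned it into [ʒ] before the DAT suffix, 'horn' would also alternate; but it has [ʃ] in both [paʃ] and [paʃɛ].
So /ʒ/ is underlying, and a rule of word-final obstruent devoicing — voiced obstruents become voiceless word-finally — gives [ʃ].
The one attested form of 'fish', [xeʒɛ], shows underlying /xeʒ/. Applying the same rule word-finally gives [xeʃ].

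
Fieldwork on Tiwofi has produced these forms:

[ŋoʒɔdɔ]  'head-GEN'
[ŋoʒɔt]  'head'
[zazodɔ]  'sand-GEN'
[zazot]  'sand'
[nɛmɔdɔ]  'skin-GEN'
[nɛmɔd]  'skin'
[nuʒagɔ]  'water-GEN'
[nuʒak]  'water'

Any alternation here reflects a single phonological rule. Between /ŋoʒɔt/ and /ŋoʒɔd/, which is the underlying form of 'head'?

/ŋoʒɔt/

'head' shows [d] ~ [t] at the end of the stem ([ŋoʒɔdɔ] vs [ŋoʒɔt]).
If /d/ were underlying and a rule turned it into [t] in isolation, 'skin' would also alternate; but it has [d] in both [nɛmɔdɔ] and [nɛmɔd].
Therefore /t/ is basic and [d] is derived by intervocalic voicing (voiceless stops become voiced between vowels).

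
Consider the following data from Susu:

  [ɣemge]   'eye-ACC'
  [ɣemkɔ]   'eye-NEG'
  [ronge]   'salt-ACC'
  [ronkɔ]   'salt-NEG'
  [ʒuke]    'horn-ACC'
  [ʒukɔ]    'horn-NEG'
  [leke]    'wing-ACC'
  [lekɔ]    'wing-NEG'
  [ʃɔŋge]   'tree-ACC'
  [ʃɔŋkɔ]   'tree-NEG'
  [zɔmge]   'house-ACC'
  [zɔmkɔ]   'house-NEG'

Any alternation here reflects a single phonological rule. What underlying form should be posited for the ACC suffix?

/-ge/

The ACC morpheme has two allomorphs, [-ge] and [-ke].
By contrast the NEG suffix keeps its initial [k] throughout — that segment must be underlying.
So the underlying form is /-ge/, and voiced stops become voiceless after a vowel.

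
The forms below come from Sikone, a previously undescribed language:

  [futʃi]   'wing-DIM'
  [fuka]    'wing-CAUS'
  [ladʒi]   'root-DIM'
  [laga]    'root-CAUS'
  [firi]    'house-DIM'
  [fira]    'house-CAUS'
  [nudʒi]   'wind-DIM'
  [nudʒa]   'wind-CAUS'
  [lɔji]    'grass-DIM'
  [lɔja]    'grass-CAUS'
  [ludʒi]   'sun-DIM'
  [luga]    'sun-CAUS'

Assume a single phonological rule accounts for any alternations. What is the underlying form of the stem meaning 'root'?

In [ladʒi] and [laga] the final segment of 'root' alternates: [dʒ] ~ [g].
If /dʒ/ were underlying and a rule turned it into [g] before the CAUS suffix, 'wind' would also alternate; but it has [dʒ] in both [nudʒi] and [nudʒa].
So /g/ is underlying, and a rule of palatalization before a front vowel — /k/ and /g/ become palato-alveolar [tʃ] and [dʒ] before a front vowel — gives [dʒ].
Hence 'root' is /lag/ underlyingly.

/lag/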